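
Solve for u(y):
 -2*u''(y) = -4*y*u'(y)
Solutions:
 u(y) = C1 + C2*erfi(y)


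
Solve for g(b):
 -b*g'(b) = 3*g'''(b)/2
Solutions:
 g(b) = C1 + Integral(C2*airyai(-2^(1/3)*3^(2/3)*b/3) + C3*airybi(-2^(1/3)*3^(2/3)*b/3), b)


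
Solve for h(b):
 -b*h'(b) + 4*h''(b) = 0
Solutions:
 h(b) = C1 + C2*erfi(sqrt(2)*b/4)


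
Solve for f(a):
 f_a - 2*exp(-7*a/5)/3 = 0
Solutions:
 f(a) = C1 - 10*exp(-7*a/5)/21


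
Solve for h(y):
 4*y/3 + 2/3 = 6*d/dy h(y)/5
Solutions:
 h(y) = C1 + 5*y^2/9 + 5*y/9


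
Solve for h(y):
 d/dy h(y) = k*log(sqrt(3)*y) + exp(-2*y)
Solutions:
 h(y) = C1 + k*y*log(y) + k*y*(-1 + log(3)/2) - exp(-2*y)/2


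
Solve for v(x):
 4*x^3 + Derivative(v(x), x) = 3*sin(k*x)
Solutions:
 v(x) = C1 - x^4 - 3*cos(k*x)/k


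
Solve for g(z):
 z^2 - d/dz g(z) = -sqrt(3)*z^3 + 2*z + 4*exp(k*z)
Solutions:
 g(z) = C1 + sqrt(3)*z^4/4 + z^3/3 - z^2 - 4*exp(k*z)/k


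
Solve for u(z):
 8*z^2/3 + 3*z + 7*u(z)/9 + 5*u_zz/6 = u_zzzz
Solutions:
 u(z) = C1*exp(-sqrt(3)*z*sqrt(5 + sqrt(137))/6) + C2*exp(sqrt(3)*z*sqrt(5 + sqrt(137))/6) + C3*sin(sqrt(3)*z*sqrt(-5 + sqrt(137))/6) + C4*cos(sqrt(3)*z*sqrt(-5 + sqrt(137))/6) - 24*z^2/7 - 27*z/7 + 360/49


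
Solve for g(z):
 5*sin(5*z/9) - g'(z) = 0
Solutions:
 g(z) = C1 - 9*cos(5*z/9)


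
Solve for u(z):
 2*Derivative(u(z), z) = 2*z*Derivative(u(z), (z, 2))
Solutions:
 u(z) = C1 + C2*z^2


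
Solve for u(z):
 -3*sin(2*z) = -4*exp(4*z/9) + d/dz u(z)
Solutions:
 u(z) = C1 + 9*exp(4*z/9) + 3*cos(2*z)/2


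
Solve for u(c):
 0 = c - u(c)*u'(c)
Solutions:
 u(c) = -sqrt(C1 + c^2)
 u(c) = sqrt(C1 + c^2)


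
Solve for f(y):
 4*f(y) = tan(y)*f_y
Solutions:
 f(y) = C1*sin(y)^4


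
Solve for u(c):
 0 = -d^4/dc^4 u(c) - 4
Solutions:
 u(c) = C1 + C2*c + C3*c^2 + C4*c^3 - c^4/6


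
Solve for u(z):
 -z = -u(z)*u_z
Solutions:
 u(z) = -sqrt(C1 + z^2)
 u(z) = sqrt(C1 + z^2)


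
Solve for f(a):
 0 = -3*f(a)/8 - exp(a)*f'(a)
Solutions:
 f(a) = C1*exp(3*exp(-a)/8)


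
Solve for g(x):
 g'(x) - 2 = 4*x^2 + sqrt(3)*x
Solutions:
 g(x) = C1 + 4*x^3/3 + sqrt(3)*x^2/2 + 2*x


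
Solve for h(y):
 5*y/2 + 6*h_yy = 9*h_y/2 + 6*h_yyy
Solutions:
 h(y) = C1 + 5*y^2/18 + 20*y/27 + (C2*sin(sqrt(2)*y/2) + C3*cos(sqrt(2)*y/2))*exp(y/2)


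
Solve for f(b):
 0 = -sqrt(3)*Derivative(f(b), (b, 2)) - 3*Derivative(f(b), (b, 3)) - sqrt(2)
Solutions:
 f(b) = C1 + C2*b + C3*exp(-sqrt(3)*b/3) - sqrt(6)*b^2/6


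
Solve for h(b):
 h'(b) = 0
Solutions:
 h(b) = C1


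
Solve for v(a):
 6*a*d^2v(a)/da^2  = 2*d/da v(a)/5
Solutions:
 v(a) = C1 + C2*a^(16/15)


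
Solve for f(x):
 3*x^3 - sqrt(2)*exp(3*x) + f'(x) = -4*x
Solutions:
 f(x) = C1 - 3*x^4/4 - 2*x^2 + sqrt(2)*exp(3*x)/3


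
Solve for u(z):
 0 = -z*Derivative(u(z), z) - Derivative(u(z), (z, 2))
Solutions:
 u(z) = C1 + C2*erf(sqrt(2)*z/2)


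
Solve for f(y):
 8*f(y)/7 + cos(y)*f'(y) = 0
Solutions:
 f(y) = C1*(sin(y) - 1)^(4/7)/(sin(y) + 1)^(4/7)


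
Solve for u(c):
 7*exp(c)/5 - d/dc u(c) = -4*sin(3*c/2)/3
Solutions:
 u(c) = C1 + 7*exp(c)/5 - 8*cos(3*c/2)/9


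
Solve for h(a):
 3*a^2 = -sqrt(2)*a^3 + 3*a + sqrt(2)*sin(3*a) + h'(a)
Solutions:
 h(a) = C1 + sqrt(2)*a^4/4 + a^3 - 3*a^2/2 + sqrt(2)*cos(3*a)/3


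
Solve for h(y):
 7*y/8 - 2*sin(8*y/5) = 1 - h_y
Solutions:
 h(y) = C1 - 7*y^2/16 + y - 5*cos(8*y/5)/4


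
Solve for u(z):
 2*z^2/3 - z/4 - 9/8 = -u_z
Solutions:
 u(z) = C1 - 2*z^3/9 + z^2/8 + 9*z/8


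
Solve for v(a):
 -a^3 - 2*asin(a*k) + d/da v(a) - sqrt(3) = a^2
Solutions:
 v(a) = C1 + a^4/4 + a^3/3 + sqrt(3)*a + 2*Piecewise((a*asin(a*k) + sqrt(-a^2*k^2 + 1)/k, Ne(k, 0)), (0, True))


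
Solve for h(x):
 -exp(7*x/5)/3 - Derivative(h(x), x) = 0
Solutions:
 h(x) = C1 - 5*exp(7*x/5)/21


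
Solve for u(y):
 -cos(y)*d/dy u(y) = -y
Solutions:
 u(y) = C1 + Integral(y/cos(y), y)


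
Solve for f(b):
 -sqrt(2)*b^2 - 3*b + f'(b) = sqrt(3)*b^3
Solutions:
 f(b) = C1 + sqrt(3)*b^4/4 + sqrt(2)*b^3/3 + 3*b^2/2


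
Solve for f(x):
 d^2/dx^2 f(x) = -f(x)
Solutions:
 f(x) = C1*sin(x) + C2*cos(x)


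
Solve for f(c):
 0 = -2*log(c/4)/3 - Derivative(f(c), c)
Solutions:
 f(c) = C1 - 2*c*log(c)/3 + 2*c/3 + 4*c*log(2)/3


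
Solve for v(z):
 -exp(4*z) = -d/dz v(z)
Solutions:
 v(z) = C1 + exp(4*z)/4


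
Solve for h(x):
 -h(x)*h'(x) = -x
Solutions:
 h(x) = -sqrt(C1 + x^2)
 h(x) = sqrt(C1 + x^2)


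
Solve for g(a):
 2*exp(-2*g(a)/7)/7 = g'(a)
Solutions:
 g(a) = 7*log(-sqrt(C1 + 2*a)) - 7*log(7) + 7*log(2)/2
 g(a) = 7*log(C1 + 2*a)/2 - 7*log(7) + 7*log(2)/2


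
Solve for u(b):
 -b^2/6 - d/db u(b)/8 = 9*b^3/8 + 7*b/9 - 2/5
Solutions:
 u(b) = C1 - 9*b^4/4 - 4*b^3/9 - 28*b^2/9 + 16*b/5


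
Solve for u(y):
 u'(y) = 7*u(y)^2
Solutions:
 u(y) = -1/(C1 + 7*y)


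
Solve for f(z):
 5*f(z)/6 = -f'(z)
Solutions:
 f(z) = C1*exp(-5*z/6)


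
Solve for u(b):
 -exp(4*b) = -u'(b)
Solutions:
 u(b) = C1 + exp(4*b)/4


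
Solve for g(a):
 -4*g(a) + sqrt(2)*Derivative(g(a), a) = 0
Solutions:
 g(a) = C1*exp(2*sqrt(2)*a)


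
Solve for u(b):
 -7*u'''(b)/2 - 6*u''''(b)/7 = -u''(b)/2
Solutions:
 u(b) = C1 + C2*b + C3*exp(b*(-49 + sqrt(2737))/24) + C4*exp(-b*(49 + sqrt(2737))/24)


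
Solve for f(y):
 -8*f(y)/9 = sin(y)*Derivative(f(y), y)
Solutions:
 f(y) = C1*(cos(y) + 1)^(4/9)/(cos(y) - 1)^(4/9)


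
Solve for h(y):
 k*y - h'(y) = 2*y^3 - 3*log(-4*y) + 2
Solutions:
 h(y) = C1 + k*y^2/2 - y^4/2 + 3*y*log(-y) + y*(-5 + 6*log(2))


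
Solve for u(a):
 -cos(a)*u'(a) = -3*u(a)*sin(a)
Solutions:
 u(a) = C1/cos(a)^3


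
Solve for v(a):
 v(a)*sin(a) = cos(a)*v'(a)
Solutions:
 v(a) = C1/cos(a)


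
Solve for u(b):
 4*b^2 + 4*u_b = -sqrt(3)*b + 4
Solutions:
 u(b) = C1 - b^3/3 - sqrt(3)*b^2/8 + b


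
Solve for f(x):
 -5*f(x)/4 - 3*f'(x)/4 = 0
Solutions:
 f(x) = C1*exp(-5*x/3)


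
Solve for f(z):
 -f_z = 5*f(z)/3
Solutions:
 f(z) = C1*exp(-5*z/3)


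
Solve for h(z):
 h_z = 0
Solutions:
 h(z) = C1


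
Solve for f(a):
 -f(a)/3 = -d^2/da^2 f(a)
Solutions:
 f(a) = C1*exp(-sqrt(3)*a/3) + C2*exp(sqrt(3)*a/3)


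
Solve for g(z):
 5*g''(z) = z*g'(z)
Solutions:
 g(z) = C1 + C2*erfi(sqrt(10)*z/10)


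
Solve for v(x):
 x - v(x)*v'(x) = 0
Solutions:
 v(x) = -sqrt(C1 + x^2)
 v(x) = sqrt(C1 + x^2)


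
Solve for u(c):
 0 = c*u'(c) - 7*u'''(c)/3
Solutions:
 u(c) = C1 + Integral(C2*airyai(3^(1/3)*7^(2/3)*c/7) + C3*airybi(3^(1/3)*7^(2/3)*c/7), c)


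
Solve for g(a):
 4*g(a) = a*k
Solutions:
 g(a) = a*k/4


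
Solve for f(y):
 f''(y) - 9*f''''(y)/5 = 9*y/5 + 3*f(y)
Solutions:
 f(y) = -3*y/5 + (C1*sin(3^(3/4)*5^(1/4)*y*sin(atan(sqrt(515)/5)/2)/3) + C2*cos(3^(3/4)*5^(1/4)*y*sin(atan(sqrt(515)/5)/2)/3))*exp(-3^(3/4)*5^(1/4)*y*cos(atan(sqrt(515)/5)/2)/3) + (C3*sin(3^(3/4)*5^(1/4)*y*sin(atan(sqrt(515)/5)/2)/3) + C4*cos(3^(3/4)*5^(1/4)*y*sin(atan(sqrt(515)/5)/2)/3))*exp(3^(3/4)*5^(1/4)*y*cos(atan(sqrt(515)/5)/2)/3)


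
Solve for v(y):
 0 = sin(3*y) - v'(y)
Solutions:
 v(y) = C1 - cos(3*y)/3


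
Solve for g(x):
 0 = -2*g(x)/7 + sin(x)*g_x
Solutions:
 g(x) = C1*(cos(x) - 1)^(1/7)/(cos(x) + 1)^(1/7)


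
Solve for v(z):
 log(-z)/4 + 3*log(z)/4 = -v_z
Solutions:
 v(z) = C1 - z*log(z) + z*(1 - I*pi/4)


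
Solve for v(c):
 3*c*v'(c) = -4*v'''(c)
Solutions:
 v(c) = C1 + Integral(C2*airyai(-6^(1/3)*c/2) + C3*airybi(-6^(1/3)*c/2), c)


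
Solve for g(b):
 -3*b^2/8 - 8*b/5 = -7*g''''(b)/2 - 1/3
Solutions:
 g(b) = C1 + C2*b + C3*b^2 + C4*b^3 + b^6/3360 + 2*b^5/525 - b^4/252


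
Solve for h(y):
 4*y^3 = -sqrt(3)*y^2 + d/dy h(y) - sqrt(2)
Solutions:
 h(y) = C1 + y^4 + sqrt(3)*y^3/3 + sqrt(2)*y


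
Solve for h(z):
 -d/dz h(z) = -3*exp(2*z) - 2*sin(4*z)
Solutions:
 h(z) = C1 + 3*exp(2*z)/2 - cos(4*z)/2


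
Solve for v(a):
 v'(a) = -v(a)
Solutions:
 v(a) = C1*exp(-a)


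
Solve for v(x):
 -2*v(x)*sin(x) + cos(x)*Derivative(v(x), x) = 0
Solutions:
 v(x) = C1/cos(x)^2


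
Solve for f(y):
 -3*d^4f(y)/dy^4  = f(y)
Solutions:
 f(y) = (C1*sin(sqrt(2)*3^(3/4)*y/6) + C2*cos(sqrt(2)*3^(3/4)*y/6))*exp(-sqrt(2)*3^(3/4)*y/6) + (C3*sin(sqrt(2)*3^(3/4)*y/6) + C4*cos(sqrt(2)*3^(3/4)*y/6))*exp(sqrt(2)*3^(3/4)*y/6)


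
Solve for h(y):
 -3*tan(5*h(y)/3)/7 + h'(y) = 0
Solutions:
 h(y) = -3*asin(C1*exp(5*y/7))/5 + 3*pi/5
 h(y) = 3*asin(C1*exp(5*y/7))/5


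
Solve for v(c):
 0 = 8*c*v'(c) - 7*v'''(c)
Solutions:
 v(c) = C1 + Integral(C2*airyai(2*7^(2/3)*c/7) + C3*airybi(2*7^(2/3)*c/7), c)


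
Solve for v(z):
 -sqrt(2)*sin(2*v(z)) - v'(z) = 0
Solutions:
 v(z) = pi - acos((-C1 - exp(4*sqrt(2)*z))/(C1 - exp(4*sqrt(2)*z)))/2
 v(z) = acos((-C1 - exp(4*sqrt(2)*z))/(C1 - exp(4*sqrt(2)*z)))/2


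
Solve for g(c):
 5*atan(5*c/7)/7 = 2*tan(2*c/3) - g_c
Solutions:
 g(c) = C1 - 5*c*atan(5*c/7)/7 + log(25*c^2 + 49)/2 - 3*log(cos(2*c/3))


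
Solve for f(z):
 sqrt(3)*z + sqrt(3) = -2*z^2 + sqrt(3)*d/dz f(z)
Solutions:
 f(z) = C1 + 2*sqrt(3)*z^3/9 + z^2/2 + z


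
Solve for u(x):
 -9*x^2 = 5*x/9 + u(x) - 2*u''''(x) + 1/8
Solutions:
 u(x) = C1*exp(-2^(3/4)*x/2) + C2*exp(2^(3/4)*x/2) + C3*sin(2^(3/4)*x/2) + C4*cos(2^(3/4)*x/2) - 9*x^2 - 5*x/9 - 1/8


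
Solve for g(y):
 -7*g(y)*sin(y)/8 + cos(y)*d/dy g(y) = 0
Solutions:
 g(y) = C1/cos(y)^(7/8)


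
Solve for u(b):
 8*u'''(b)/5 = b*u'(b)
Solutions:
 u(b) = C1 + Integral(C2*airyai(5^(1/3)*b/2) + C3*airybi(5^(1/3)*b/2), b)


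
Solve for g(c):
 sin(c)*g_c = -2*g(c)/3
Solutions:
 g(c) = C1*(cos(c) + 1)^(1/3)/(cos(c) - 1)^(1/3)


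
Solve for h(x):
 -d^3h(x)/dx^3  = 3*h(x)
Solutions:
 h(x) = C3*exp(-3^(1/3)*x) + (C1*sin(3^(5/6)*x/2) + C2*cos(3^(5/6)*x/2))*exp(3^(1/3)*x/2)


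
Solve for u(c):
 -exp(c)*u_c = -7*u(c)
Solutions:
 u(c) = C1*exp(-7*exp(-c))


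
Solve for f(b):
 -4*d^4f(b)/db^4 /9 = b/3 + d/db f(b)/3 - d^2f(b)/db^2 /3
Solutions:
 f(b) = C1 + C2*exp(b*((2*sqrt(2) + 3)^(-1/3) + (2*sqrt(2) + 3)^(1/3))/4)*sin(sqrt(3)*b*(-(2*sqrt(2) + 3)^(1/3) + (2*sqrt(2) + 3)^(-1/3))/4) + C3*exp(b*((2*sqrt(2) + 3)^(-1/3) + (2*sqrt(2) + 3)^(1/3))/4)*cos(sqrt(3)*b*(-(2*sqrt(2) + 3)^(1/3) + (2*sqrt(2) + 3)^(-1/3))/4) + C4*exp(-b*((2*sqrt(2) + 3)^(-1/3) + (2*sqrt(2) + 3)^(1/3))/2) - b^2/2 - b


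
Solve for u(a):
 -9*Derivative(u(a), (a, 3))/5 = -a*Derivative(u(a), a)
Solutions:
 u(a) = C1 + Integral(C2*airyai(15^(1/3)*a/3) + C3*airybi(15^(1/3)*a/3), a)


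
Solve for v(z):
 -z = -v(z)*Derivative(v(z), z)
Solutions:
 v(z) = -sqrt(C1 + z^2)
 v(z) = sqrt(C1 + z^2)


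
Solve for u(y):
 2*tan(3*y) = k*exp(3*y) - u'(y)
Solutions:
 u(y) = C1 + k*exp(3*y)/3 + 2*log(cos(3*y))/3


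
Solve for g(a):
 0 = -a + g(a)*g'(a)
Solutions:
 g(a) = -sqrt(C1 + a^2)
 g(a) = sqrt(C1 + a^2)


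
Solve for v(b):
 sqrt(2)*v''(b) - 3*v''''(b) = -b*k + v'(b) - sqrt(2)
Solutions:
 v(b) = C1 + C2*exp(b*(2*2^(5/6)/(sqrt(81 - 8*sqrt(2)) + 9)^(1/3) + 2^(2/3)*(sqrt(81 - 8*sqrt(2)) + 9)^(1/3))/12)*sin(sqrt(3)*b*(-2*2^(5/6)/(sqrt(81 - 8*sqrt(2)) + 9)^(1/3) + 2^(2/3)*(sqrt(81 - 8*sqrt(2)) + 9)^(1/3))/12) + C3*exp(b*(2*2^(5/6)/(sqrt(81 - 8*sqrt(2)) + 9)^(1/3) + 2^(2/3)*(sqrt(81 - 8*sqrt(2)) + 9)^(1/3))/12)*cos(sqrt(3)*b*(-2*2^(5/6)/(sqrt(81 - 8*sqrt(2)) + 9)^(1/3) + 2^(2/3)*(sqrt(81 - 8*sqrt(2)) + 9)^(1/3))/12) + C4*exp(-b*(2*2^(5/6)/(sqrt(81 - 8*sqrt(2)) + 9)^(1/3) + 2^(2/3)*(sqrt(81 - 8*sqrt(2)) + 9)^(1/3))/6) + b^2*k/2 + sqrt(2)*b*k + sqrt(2)*b


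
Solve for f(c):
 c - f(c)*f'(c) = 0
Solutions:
 f(c) = -sqrt(C1 + c^2)
 f(c) = sqrt(C1 + c^2)


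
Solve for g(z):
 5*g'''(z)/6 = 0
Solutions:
 g(z) = C1 + C2*z + C3*z^2


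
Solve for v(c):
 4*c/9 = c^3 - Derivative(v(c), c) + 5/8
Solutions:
 v(c) = C1 + c^4/4 - 2*c^2/9 + 5*c/8


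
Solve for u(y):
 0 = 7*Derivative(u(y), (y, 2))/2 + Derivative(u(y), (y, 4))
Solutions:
 u(y) = C1 + C2*y + C3*sin(sqrt(14)*y/2) + C4*cos(sqrt(14)*y/2)


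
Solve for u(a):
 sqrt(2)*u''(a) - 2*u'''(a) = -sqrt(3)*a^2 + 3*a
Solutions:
 u(a) = C1 + C2*a + C3*exp(sqrt(2)*a/2) - sqrt(6)*a^4/24 + a^3*(-4*sqrt(3) + 3*sqrt(2))/12 + a^2*(3/2 - sqrt(6))


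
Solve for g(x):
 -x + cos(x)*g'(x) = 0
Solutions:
 g(x) = C1 + Integral(x/cos(x), x)


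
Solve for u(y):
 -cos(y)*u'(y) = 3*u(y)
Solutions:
 u(y) = C1*(sin(y) - 1)^(3/2)/(sin(y) + 1)^(3/2)


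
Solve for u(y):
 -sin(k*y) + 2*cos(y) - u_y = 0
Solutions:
 u(y) = C1 + 2*sin(y) + cos(k*y)/k


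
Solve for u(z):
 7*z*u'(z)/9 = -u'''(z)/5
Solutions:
 u(z) = C1 + Integral(C2*airyai(-105^(1/3)*z/3) + C3*airybi(-105^(1/3)*z/3), z)


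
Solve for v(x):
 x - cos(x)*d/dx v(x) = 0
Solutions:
 v(x) = C1 + Integral(x/cos(x), x)


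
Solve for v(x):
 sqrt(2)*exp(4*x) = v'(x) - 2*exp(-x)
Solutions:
 v(x) = C1 + sqrt(2)*exp(4*x)/4 - 2*exp(-x)


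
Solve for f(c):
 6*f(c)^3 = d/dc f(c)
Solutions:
 f(c) = -sqrt(2)*sqrt(-1/(C1 + 6*c))/2
 f(c) = sqrt(2)*sqrt(-1/(C1 + 6*c))/2


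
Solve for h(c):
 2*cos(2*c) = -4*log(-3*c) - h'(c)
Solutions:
 h(c) = C1 - 4*c*log(-c) - 4*c*log(3) + 4*c - sin(2*c)


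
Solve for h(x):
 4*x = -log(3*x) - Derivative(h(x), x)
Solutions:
 h(x) = C1 - 2*x^2 - x*log(x) - x*log(3) + x


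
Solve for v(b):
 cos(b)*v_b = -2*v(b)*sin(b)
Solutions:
 v(b) = C1*cos(b)^2


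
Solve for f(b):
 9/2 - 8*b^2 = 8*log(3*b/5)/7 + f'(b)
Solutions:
 f(b) = C1 - 8*b^3/3 - 8*b*log(b)/7 - 8*b*log(3)/7 + 8*b*log(5)/7 + 79*b/14


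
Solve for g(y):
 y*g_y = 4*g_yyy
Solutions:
 g(y) = C1 + Integral(C2*airyai(2^(1/3)*y/2) + C3*airybi(2^(1/3)*y/2), y)


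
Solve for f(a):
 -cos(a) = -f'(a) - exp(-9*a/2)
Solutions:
 f(a) = C1 + sin(a) + 2*exp(-9*a/2)/9


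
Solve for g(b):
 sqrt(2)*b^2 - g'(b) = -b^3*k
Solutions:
 g(b) = C1 + b^4*k/4 + sqrt(2)*b^3/3


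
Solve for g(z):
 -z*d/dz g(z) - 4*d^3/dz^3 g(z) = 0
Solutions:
 g(z) = C1 + Integral(C2*airyai(-2^(1/3)*z/2) + C3*airybi(-2^(1/3)*z/2), z)


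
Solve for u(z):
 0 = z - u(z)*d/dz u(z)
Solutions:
 u(z) = -sqrt(C1 + z^2)
 u(z) = sqrt(C1 + z^2)


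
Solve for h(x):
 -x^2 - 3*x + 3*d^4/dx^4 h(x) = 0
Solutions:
 h(x) = C1 + C2*x + C3*x^2 + C4*x^3 + x^6/1080 + x^5/120


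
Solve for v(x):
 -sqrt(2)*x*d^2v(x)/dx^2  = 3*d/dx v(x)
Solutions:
 v(x) = C1 + C2*x^(1 - 3*sqrt(2)/2)


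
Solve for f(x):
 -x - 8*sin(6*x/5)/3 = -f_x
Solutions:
 f(x) = C1 + x^2/2 - 20*cos(6*x/5)/9


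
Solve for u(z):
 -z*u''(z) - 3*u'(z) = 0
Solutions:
 u(z) = C1 + C2/z^2


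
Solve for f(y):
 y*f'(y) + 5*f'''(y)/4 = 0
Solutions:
 f(y) = C1 + Integral(C2*airyai(-10^(2/3)*y/5) + C3*airybi(-10^(2/3)*y/5), y)


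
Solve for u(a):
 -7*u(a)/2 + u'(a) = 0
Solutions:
 u(a) = C1*exp(7*a/2)


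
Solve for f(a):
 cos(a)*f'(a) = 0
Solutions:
 f(a) = C1


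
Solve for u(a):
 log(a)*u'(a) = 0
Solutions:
 u(a) = C1


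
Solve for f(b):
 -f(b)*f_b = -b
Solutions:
 f(b) = -sqrt(C1 + b^2)
 f(b) = sqrt(C1 + b^2)


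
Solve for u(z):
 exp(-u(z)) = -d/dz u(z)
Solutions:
 u(z) = log(C1 - z)


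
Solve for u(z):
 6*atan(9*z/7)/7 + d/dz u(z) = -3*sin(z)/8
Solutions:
 u(z) = C1 - 6*z*atan(9*z/7)/7 + log(81*z^2 + 49)/3 + 3*cos(z)/8


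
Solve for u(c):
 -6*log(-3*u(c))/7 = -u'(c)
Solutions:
 -7*Integral(1/(log(-_y) + log(3)), (_y, u(c)))/6 = C1 - c


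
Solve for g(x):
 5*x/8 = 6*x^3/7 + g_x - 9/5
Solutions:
 g(x) = C1 - 3*x^4/14 + 5*x^2/16 + 9*x/5


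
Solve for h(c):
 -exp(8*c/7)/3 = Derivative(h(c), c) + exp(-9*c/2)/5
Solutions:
 h(c) = C1 - 7*exp(8*c/7)/24 + 2*exp(-9*c/2)/45


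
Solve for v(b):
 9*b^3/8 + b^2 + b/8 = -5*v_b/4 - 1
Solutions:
 v(b) = C1 - 9*b^4/40 - 4*b^3/15 - b^2/20 - 4*b/5


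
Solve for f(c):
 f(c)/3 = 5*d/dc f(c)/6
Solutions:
 f(c) = C1*exp(2*c/5)


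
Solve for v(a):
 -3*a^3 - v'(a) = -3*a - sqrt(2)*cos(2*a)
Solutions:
 v(a) = C1 - 3*a^4/4 + 3*a^2/2 + sqrt(2)*sin(2*a)/2


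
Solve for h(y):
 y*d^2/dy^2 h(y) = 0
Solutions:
 h(y) = C1 + C2*y


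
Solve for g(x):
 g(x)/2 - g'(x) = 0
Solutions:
 g(x) = C1*exp(x/2)


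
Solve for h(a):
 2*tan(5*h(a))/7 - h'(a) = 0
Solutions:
 h(a) = -asin(C1*exp(10*a/7))/5 + pi/5
 h(a) = asin(C1*exp(10*a/7))/5


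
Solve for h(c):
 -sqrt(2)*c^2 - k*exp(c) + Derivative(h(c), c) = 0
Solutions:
 h(c) = C1 + sqrt(2)*c^3/3 + k*exp(c)


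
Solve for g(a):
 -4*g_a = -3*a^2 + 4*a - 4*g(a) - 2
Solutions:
 g(a) = C1*exp(a) - 3*a^2/4 - a/2 - 1


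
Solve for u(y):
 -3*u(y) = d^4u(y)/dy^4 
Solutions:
 u(y) = (C1*sin(sqrt(2)*3^(1/4)*y/2) + C2*cos(sqrt(2)*3^(1/4)*y/2))*exp(-sqrt(2)*3^(1/4)*y/2) + (C3*sin(sqrt(2)*3^(1/4)*y/2) + C4*cos(sqrt(2)*3^(1/4)*y/2))*exp(sqrt(2)*3^(1/4)*y/2)


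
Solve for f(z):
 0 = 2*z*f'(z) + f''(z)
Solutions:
 f(z) = C1 + C2*erf(z)


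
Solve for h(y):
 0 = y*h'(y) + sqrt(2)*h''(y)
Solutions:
 h(y) = C1 + C2*erf(2^(1/4)*y/2)


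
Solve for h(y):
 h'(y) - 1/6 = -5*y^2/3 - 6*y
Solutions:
 h(y) = C1 - 5*y^3/9 - 3*y^2 + y/6


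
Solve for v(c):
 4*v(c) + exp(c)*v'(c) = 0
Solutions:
 v(c) = C1*exp(4*exp(-c))


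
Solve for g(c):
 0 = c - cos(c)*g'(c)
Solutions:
 g(c) = C1 + Integral(c/cos(c), c)


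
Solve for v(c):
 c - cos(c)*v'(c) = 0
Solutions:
 v(c) = C1 + Integral(c/cos(c), c)


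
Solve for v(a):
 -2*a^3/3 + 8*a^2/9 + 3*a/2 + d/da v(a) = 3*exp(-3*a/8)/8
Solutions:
 v(a) = C1 + a^4/6 - 8*a^3/27 - 3*a^2/4 - 1/exp(a)^(3/8)


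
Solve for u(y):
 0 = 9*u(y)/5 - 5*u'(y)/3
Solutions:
 u(y) = C1*exp(27*y/25)


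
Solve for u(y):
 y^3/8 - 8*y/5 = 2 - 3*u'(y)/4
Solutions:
 u(y) = C1 - y^4/24 + 16*y^2/15 + 8*y/3


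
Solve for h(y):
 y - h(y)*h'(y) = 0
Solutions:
 h(y) = -sqrt(C1 + y^2)
 h(y) = sqrt(C1 + y^2)


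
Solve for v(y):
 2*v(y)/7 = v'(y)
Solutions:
 v(y) = C1*exp(2*y/7)


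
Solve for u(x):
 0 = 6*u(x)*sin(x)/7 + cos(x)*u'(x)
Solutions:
 u(x) = C1*cos(x)^(6/7)


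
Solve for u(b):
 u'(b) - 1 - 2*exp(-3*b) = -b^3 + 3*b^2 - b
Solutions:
 u(b) = C1 - b^4/4 + b^3 - b^2/2 + b - 2*exp(-3*b)/3


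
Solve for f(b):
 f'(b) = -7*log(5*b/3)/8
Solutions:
 f(b) = C1 - 7*b*log(b)/8 - 7*b*log(5)/8 + 7*b/8 + 7*b*log(3)/8


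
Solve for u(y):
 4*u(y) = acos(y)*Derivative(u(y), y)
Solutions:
 u(y) = C1*exp(4*Integral(1/acos(y), y))


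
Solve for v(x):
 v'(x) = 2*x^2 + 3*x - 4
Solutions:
 v(x) = C1 + 2*x^3/3 + 3*x^2/2 - 4*x


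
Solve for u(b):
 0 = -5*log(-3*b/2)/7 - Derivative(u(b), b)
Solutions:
 u(b) = C1 - 5*b*log(-b)/7 + 5*b*(-log(3) + log(2) + 1)/7


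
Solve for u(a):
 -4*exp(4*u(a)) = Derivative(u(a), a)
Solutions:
 u(a) = log(-I*(1/(C1 + 16*a))^(1/4))
 u(a) = log(I*(1/(C1 + 16*a))^(1/4))
 u(a) = log(-(1/(C1 + 16*a))^(1/4))
 u(a) = log(1/(C1 + 16*a))/4


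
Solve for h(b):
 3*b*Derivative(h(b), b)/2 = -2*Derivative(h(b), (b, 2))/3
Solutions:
 h(b) = C1 + C2*erf(3*sqrt(2)*b/4)


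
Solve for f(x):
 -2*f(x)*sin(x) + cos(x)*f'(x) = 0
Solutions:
 f(x) = C1/cos(x)^2


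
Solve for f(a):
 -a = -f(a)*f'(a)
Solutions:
 f(a) = -sqrt(C1 + a^2)
 f(a) = sqrt(C1 + a^2)


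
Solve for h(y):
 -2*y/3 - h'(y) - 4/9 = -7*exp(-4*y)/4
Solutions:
 h(y) = C1 - y^2/3 - 4*y/9 - 7*exp(-4*y)/16


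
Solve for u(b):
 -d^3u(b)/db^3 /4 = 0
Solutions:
 u(b) = C1 + C2*b + C3*b^2


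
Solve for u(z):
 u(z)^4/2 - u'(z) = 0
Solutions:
 u(z) = 2^(1/3)*(-1/(C1 + 3*z))^(1/3)
 u(z) = 2^(1/3)*(-1/(C1 + z))^(1/3)*(-3^(2/3) - 3*3^(1/6)*I)/6
 u(z) = 2^(1/3)*(-1/(C1 + z))^(1/3)*(-3^(2/3) + 3*3^(1/6)*I)/6


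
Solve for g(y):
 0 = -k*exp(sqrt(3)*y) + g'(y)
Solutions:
 g(y) = C1 + sqrt(3)*k*exp(sqrt(3)*y)/3


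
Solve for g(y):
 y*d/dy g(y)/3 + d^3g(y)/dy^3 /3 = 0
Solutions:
 g(y) = C1 + Integral(C2*airyai(-y) + C3*airybi(-y), y)


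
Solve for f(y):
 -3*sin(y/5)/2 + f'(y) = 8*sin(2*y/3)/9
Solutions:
 f(y) = C1 - 15*cos(y/5)/2 - 4*cos(2*y/3)/3


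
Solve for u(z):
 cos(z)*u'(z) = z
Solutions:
 u(z) = C1 + Integral(z/cos(z), z)


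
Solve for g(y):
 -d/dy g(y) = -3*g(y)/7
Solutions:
 g(y) = C1*exp(3*y/7)


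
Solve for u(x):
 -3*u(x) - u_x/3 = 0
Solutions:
 u(x) = C1*exp(-9*x)


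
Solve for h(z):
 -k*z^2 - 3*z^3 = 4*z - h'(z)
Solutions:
 h(z) = C1 + k*z^3/3 + 3*z^4/4 + 2*z^2


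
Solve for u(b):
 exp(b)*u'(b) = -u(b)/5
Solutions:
 u(b) = C1*exp(exp(-b)/5)


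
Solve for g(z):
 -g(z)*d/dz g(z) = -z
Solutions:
 g(z) = -sqrt(C1 + z^2)
 g(z) = sqrt(C1 + z^2)


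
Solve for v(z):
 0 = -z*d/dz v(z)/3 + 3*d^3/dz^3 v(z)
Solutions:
 v(z) = C1 + Integral(C2*airyai(3^(1/3)*z/3) + C3*airybi(3^(1/3)*z/3), z)


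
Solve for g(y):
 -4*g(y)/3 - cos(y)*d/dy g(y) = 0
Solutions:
 g(y) = C1*(sin(y) - 1)^(2/3)/(sin(y) + 1)^(2/3)


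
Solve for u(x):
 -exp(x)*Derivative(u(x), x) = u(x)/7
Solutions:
 u(x) = C1*exp(exp(-x)/7)


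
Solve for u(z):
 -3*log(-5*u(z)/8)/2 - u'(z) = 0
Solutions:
 2*Integral(1/(log(-_y) - 3*log(2) + log(5)), (_y, u(z)))/3 = C1 - z


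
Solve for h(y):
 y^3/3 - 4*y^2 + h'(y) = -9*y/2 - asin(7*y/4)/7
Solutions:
 h(y) = C1 - y^4/12 + 4*y^3/3 - 9*y^2/4 - y*asin(7*y/4)/7 - sqrt(16 - 49*y^2)/49


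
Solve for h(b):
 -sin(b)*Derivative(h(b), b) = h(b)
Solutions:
 h(b) = C1*sqrt(cos(b) + 1)/sqrt(cos(b) - 1)


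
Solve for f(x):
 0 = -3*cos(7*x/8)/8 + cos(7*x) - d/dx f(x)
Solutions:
 f(x) = C1 - 3*sin(7*x/8)/7 + sin(7*x)/7


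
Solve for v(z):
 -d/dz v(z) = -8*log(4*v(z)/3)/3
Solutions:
 -3*Integral(1/(log(_y) - log(3) + 2*log(2)), (_y, v(z)))/8 = C1 - z


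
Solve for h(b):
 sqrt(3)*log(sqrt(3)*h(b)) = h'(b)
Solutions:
 -2*sqrt(3)*Integral(1/(2*log(_y) + log(3)), (_y, h(b)))/3 = C1 - b


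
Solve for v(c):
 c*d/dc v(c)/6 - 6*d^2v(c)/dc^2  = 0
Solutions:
 v(c) = C1 + C2*erfi(sqrt(2)*c/12)


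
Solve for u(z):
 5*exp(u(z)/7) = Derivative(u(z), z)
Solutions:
 u(z) = 7*log(-1/(C1 + 5*z)) + 7*log(7)


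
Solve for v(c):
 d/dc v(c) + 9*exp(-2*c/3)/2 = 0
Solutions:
 v(c) = C1 + 27*exp(-2*c/3)/4


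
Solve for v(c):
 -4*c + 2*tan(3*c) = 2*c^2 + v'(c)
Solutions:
 v(c) = C1 - 2*c^3/3 - 2*c^2 - 2*log(cos(3*c))/3


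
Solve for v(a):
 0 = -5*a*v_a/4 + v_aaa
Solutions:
 v(a) = C1 + Integral(C2*airyai(10^(1/3)*a/2) + C3*airybi(10^(1/3)*a/2), a)


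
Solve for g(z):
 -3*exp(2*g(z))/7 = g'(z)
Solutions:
 g(z) = log(-sqrt(1/(C1 + 3*z))) - log(2) + log(14)/2
 g(z) = log(1/(C1 + 3*z))/2 - log(2) + log(14)/2


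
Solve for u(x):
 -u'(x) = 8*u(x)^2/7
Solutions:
 u(x) = 7/(C1 + 8*x)


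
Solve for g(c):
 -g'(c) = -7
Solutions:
 g(c) = C1 + 7*c


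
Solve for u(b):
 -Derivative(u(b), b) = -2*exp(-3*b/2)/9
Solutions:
 u(b) = C1 - 4*exp(-3*b/2)/27


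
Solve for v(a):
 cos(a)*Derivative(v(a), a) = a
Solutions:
 v(a) = C1 + Integral(a/cos(a), a)


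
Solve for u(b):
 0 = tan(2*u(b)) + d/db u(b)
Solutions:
 u(b) = -asin(C1*exp(-2*b))/2 + pi/2
 u(b) = asin(C1*exp(-2*b))/2


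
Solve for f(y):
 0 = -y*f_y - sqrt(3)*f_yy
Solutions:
 f(y) = C1 + C2*erf(sqrt(2)*3^(3/4)*y/6)


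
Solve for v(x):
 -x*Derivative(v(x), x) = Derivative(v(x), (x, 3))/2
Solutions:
 v(x) = C1 + Integral(C2*airyai(-2^(1/3)*x) + C3*airybi(-2^(1/3)*x), x)


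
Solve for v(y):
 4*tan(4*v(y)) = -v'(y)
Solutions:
 v(y) = -asin(C1*exp(-16*y))/4 + pi/4
 v(y) = asin(C1*exp(-16*y))/4


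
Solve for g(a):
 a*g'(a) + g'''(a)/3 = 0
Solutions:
 g(a) = C1 + Integral(C2*airyai(-3^(1/3)*a) + C3*airybi(-3^(1/3)*a), a)


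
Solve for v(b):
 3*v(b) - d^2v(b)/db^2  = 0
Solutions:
 v(b) = C1*exp(-sqrt(3)*b) + C2*exp(sqrt(3)*b)


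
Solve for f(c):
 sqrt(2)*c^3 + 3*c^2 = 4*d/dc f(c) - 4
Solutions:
 f(c) = C1 + sqrt(2)*c^4/16 + c^3/4 + c


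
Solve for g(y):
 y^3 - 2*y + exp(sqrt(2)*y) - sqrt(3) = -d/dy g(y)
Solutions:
 g(y) = C1 - y^4/4 + y^2 + sqrt(3)*y - sqrt(2)*exp(sqrt(2)*y)/2


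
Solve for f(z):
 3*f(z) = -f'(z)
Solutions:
 f(z) = C1*exp(-3*z)


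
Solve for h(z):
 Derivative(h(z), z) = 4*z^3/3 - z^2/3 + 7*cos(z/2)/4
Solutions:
 h(z) = C1 + z^4/3 - z^3/9 + 7*sin(z/2)/2


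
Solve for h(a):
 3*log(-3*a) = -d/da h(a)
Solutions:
 h(a) = C1 - 3*a*log(-a) + 3*a*(1 - log(3))


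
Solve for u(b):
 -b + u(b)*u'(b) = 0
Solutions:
 u(b) = -sqrt(C1 + b^2)
 u(b) = sqrt(C1 + b^2)


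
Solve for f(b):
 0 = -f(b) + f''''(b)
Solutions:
 f(b) = C1*exp(-b) + C2*exp(b) + C3*sin(b) + C4*cos(b)


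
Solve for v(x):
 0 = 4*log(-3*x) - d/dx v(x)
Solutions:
 v(x) = C1 + 4*x*log(-x) + 4*x*(-1 + log(3))


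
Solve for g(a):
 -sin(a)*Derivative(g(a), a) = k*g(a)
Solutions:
 g(a) = C1*exp(k*(-log(cos(a) - 1) + log(cos(a) + 1))/2)


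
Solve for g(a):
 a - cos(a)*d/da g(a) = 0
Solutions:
 g(a) = C1 + Integral(a/cos(a), a)


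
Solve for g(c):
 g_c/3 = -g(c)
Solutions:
 g(c) = C1*exp(-3*c)


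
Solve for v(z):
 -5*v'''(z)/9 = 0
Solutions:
 v(z) = C1 + C2*z + C3*z^2


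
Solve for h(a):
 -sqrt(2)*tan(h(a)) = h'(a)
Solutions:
 h(a) = pi - asin(C1*exp(-sqrt(2)*a))
 h(a) = asin(C1*exp(-sqrt(2)*a))


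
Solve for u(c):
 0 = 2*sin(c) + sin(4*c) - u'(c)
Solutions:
 u(c) = C1 - 2*cos(c) - cos(4*c)/4


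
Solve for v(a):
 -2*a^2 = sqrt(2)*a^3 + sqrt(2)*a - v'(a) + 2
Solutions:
 v(a) = C1 + sqrt(2)*a^4/4 + 2*a^3/3 + sqrt(2)*a^2/2 + 2*a


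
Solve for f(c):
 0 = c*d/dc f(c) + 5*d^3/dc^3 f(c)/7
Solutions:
 f(c) = C1 + Integral(C2*airyai(-5^(2/3)*7^(1/3)*c/5) + C3*airybi(-5^(2/3)*7^(1/3)*c/5), c)


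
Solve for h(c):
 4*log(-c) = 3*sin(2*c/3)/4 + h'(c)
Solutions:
 h(c) = C1 + 4*c*log(-c) - 4*c + 9*cos(2*c/3)/8


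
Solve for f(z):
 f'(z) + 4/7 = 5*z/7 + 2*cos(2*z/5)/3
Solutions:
 f(z) = C1 + 5*z^2/14 - 4*z/7 + 5*sin(2*z/5)/3


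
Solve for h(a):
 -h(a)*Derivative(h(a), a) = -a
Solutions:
 h(a) = -sqrt(C1 + a^2)
 h(a) = sqrt(C1 + a^2)


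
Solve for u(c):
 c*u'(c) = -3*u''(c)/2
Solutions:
 u(c) = C1 + C2*erf(sqrt(3)*c/3)


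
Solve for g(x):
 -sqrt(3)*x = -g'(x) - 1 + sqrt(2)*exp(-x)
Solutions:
 g(x) = C1 + sqrt(3)*x^2/2 - x - sqrt(2)*exp(-x)


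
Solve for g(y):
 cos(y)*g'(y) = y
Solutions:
 g(y) = C1 + Integral(y/cos(y), y)


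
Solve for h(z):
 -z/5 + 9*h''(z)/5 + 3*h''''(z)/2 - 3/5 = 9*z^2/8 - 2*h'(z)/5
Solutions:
 h(z) = C1 + C2*exp(z*(-3*12^(1/3)*5^(2/3)/(5 + sqrt(115))^(1/3) + 90^(1/3)*(5 + sqrt(115))^(1/3))/30)*sin(10^(1/3)*3^(1/6)*z*(10^(1/3)*3^(2/3)/(5 + sqrt(115))^(1/3) + (5 + sqrt(115))^(1/3))/10) + C3*exp(z*(-3*12^(1/3)*5^(2/3)/(5 + sqrt(115))^(1/3) + 90^(1/3)*(5 + sqrt(115))^(1/3))/30)*cos(10^(1/3)*3^(1/6)*z*(10^(1/3)*3^(2/3)/(5 + sqrt(115))^(1/3) + (5 + sqrt(115))^(1/3))/10) + C4*exp(-z*(-3*12^(1/3)*5^(2/3)/(5 + sqrt(115))^(1/3) + 90^(1/3)*(5 + sqrt(115))^(1/3))/15) + 15*z^3/16 - 397*z^2/32 + 3621*z/32


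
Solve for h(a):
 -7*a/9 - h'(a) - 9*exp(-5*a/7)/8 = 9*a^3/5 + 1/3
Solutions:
 h(a) = C1 - 9*a^4/20 - 7*a^2/18 - a/3 + 63*exp(-5*a/7)/40


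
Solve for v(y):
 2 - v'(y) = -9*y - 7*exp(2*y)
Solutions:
 v(y) = C1 + 9*y^2/2 + 2*y + 7*exp(2*y)/2


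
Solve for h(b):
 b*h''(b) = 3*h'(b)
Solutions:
 h(b) = C1 + C2*b^4


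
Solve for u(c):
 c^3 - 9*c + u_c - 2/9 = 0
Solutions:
 u(c) = C1 - c^4/4 + 9*c^2/2 + 2*c/9


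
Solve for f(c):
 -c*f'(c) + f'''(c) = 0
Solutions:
 f(c) = C1 + Integral(C2*airyai(c) + C3*airybi(c), c)


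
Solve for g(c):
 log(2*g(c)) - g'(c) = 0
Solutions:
 -Integral(1/(log(_y) + log(2)), (_y, g(c))) = C1 - c


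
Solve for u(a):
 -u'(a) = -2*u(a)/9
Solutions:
 u(a) = C1*exp(2*a/9)


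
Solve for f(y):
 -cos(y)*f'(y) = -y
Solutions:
 f(y) = C1 + Integral(y/cos(y), y)


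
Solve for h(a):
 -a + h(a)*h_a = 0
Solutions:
 h(a) = -sqrt(C1 + a^2)
 h(a) = sqrt(C1 + a^2)


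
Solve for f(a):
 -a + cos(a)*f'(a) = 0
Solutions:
 f(a) = C1 + Integral(a/cos(a), a)


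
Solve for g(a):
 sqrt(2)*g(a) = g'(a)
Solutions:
 g(a) = C1*exp(sqrt(2)*a)


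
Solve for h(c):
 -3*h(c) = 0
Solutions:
 h(c) = 0


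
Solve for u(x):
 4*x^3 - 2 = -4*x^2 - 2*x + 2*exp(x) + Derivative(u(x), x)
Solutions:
 u(x) = C1 + x^4 + 4*x^3/3 + x^2 - 2*x - 2*exp(x)


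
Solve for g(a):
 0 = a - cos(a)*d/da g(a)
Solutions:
 g(a) = C1 + Integral(a/cos(a), a)


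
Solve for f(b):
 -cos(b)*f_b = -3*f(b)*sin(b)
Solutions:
 f(b) = C1/cos(b)^3


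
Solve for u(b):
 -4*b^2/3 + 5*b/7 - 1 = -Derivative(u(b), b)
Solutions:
 u(b) = C1 + 4*b^3/9 - 5*b^2/14 + b


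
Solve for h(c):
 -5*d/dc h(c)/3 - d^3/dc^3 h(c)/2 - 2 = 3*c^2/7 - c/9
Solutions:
 h(c) = C1 + C2*sin(sqrt(30)*c/3) + C3*cos(sqrt(30)*c/3) - 3*c^3/35 + c^2/30 - 183*c/175


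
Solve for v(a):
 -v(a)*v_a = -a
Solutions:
 v(a) = -sqrt(C1 + a^2)
 v(a) = sqrt(C1 + a^2)


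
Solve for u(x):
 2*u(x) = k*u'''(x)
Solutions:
 u(x) = C1*exp(2^(1/3)*x*(1/k)^(1/3)) + C2*exp(2^(1/3)*x*(-1 + sqrt(3)*I)*(1/k)^(1/3)/2) + C3*exp(-2^(1/3)*x*(1 + sqrt(3)*I)*(1/k)^(1/3)/2)


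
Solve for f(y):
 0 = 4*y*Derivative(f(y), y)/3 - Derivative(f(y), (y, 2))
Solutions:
 f(y) = C1 + C2*erfi(sqrt(6)*y/3)


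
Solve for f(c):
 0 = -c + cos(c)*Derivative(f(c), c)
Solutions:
 f(c) = C1 + Integral(c/cos(c), c)


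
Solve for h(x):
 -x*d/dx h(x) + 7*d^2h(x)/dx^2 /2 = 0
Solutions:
 h(x) = C1 + C2*erfi(sqrt(7)*x/7)


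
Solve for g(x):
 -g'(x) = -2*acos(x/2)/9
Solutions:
 g(x) = C1 + 2*x*acos(x/2)/9 - 2*sqrt(4 - x^2)/9


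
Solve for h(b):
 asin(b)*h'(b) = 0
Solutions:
 h(b) = C1


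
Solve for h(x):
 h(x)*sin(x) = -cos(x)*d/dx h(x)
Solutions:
 h(x) = C1*cos(x)


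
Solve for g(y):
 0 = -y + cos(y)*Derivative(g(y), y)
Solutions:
 g(y) = C1 + Integral(y/cos(y), y)


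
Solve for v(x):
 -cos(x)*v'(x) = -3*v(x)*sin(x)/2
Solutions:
 v(x) = C1/cos(x)^(3/2)


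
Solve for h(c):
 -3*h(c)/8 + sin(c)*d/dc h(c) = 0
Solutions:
 h(c) = C1*(cos(c) - 1)^(3/16)/(cos(c) + 1)^(3/16)


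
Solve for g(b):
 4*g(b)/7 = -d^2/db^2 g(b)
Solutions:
 g(b) = C1*sin(2*sqrt(7)*b/7) + C2*cos(2*sqrt(7)*b/7)


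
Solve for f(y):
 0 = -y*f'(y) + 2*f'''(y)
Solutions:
 f(y) = C1 + Integral(C2*airyai(2^(2/3)*y/2) + C3*airybi(2^(2/3)*y/2), y)


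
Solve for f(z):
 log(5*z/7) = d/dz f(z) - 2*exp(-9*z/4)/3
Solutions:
 f(z) = C1 + z*log(z) + z*(-log(7) - 1 + log(5)) - 8*exp(-9*z/4)/27


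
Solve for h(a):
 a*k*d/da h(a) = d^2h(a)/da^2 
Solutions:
 h(a) = Piecewise((-sqrt(2)*sqrt(pi)*C1*erf(sqrt(2)*a*sqrt(-k)/2)/(2*sqrt(-k)) - C2, (k > 0) | (k < 0)), (-C1*a - C2, True))


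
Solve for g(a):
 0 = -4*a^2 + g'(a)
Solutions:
 g(a) = C1 + 4*a^3/3


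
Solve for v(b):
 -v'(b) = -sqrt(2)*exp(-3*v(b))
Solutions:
 v(b) = log(C1 + 3*sqrt(2)*b)/3
 v(b) = log((-3^(1/3) - 3^(5/6)*I)*(C1 + sqrt(2)*b)^(1/3)/2)
 v(b) = log((-3^(1/3) + 3^(5/6)*I)*(C1 + sqrt(2)*b)^(1/3)/2)


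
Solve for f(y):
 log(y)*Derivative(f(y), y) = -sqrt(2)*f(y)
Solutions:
 f(y) = C1*exp(-sqrt(2)*li(y))


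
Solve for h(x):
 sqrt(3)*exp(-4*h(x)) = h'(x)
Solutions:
 h(x) = log(-I*(C1 + 4*sqrt(3)*x)^(1/4))
 h(x) = log(I*(C1 + 4*sqrt(3)*x)^(1/4))
 h(x) = log(-(C1 + 4*sqrt(3)*x)^(1/4))
 h(x) = log(C1 + 4*sqrt(3)*x)/4


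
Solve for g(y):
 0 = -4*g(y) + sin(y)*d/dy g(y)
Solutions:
 g(y) = C1*(cos(y)^2 - 2*cos(y) + 1)/(cos(y)^2 + 2*cos(y) + 1)


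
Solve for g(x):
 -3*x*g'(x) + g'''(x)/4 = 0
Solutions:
 g(x) = C1 + Integral(C2*airyai(12^(1/3)*x) + C3*airybi(12^(1/3)*x), x)


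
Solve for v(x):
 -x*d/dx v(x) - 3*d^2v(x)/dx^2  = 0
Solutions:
 v(x) = C1 + C2*erf(sqrt(6)*x/6)


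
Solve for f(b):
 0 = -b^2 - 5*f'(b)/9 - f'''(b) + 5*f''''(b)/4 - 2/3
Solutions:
 f(b) = C1 + C2*exp(b*(-2^(1/3)*(5*sqrt(6585) + 407)^(1/3) - 8*2^(2/3)/(5*sqrt(6585) + 407)^(1/3) + 8)/30)*sin(2^(1/3)*sqrt(3)*b*(-(5*sqrt(6585) + 407)^(1/3) + 8*2^(1/3)/(5*sqrt(6585) + 407)^(1/3))/30) + C3*exp(b*(-2^(1/3)*(5*sqrt(6585) + 407)^(1/3) - 8*2^(2/3)/(5*sqrt(6585) + 407)^(1/3) + 8)/30)*cos(2^(1/3)*sqrt(3)*b*(-(5*sqrt(6585) + 407)^(1/3) + 8*2^(1/3)/(5*sqrt(6585) + 407)^(1/3))/30) + C4*exp(b*(8*2^(2/3)/(5*sqrt(6585) + 407)^(1/3) + 4 + 2^(1/3)*(5*sqrt(6585) + 407)^(1/3))/15) - 3*b^3/5 + 132*b/25


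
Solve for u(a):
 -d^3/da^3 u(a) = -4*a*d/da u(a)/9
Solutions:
 u(a) = C1 + Integral(C2*airyai(2^(2/3)*3^(1/3)*a/3) + C3*airybi(2^(2/3)*3^(1/3)*a/3), a)


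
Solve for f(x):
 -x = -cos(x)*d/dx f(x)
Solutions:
 f(x) = C1 + Integral(x/cos(x), x)


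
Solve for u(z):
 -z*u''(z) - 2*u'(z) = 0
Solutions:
 u(z) = C1 + C2/z


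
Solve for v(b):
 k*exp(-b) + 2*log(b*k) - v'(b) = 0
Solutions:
 v(b) = C1 + 2*b*log(b*k) - 2*b - k*exp(-b)


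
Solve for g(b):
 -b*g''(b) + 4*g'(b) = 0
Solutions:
 g(b) = C1 + C2*b^5


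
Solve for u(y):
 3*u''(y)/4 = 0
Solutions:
 u(y) = C1 + C2*y


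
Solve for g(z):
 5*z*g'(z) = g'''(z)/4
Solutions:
 g(z) = C1 + Integral(C2*airyai(20^(1/3)*z) + C3*airybi(20^(1/3)*z), z)


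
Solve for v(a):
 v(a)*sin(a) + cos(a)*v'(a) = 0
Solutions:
 v(a) = C1*cos(a)


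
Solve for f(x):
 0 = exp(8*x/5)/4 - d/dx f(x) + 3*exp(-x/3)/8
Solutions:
 f(x) = C1 + 5*exp(8*x/5)/32 - 9*exp(-x/3)/8


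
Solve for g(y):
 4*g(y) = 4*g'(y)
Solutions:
 g(y) = C1*exp(y)


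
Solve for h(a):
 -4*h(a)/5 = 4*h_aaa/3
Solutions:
 h(a) = C3*exp(-3^(1/3)*5^(2/3)*a/5) + (C1*sin(3^(5/6)*5^(2/3)*a/10) + C2*cos(3^(5/6)*5^(2/3)*a/10))*exp(3^(1/3)*5^(2/3)*a/10)


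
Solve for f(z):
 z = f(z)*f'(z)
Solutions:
 f(z) = -sqrt(C1 + z^2)
 f(z) = sqrt(C1 + z^2)


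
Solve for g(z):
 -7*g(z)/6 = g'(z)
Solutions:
 g(z) = C1*exp(-7*z/6)


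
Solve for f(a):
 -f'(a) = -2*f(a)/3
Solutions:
 f(a) = C1*exp(2*a/3)


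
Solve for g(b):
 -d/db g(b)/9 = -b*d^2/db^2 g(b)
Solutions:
 g(b) = C1 + C2*b^(10/9)


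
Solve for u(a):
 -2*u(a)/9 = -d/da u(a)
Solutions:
 u(a) = C1*exp(2*a/9)


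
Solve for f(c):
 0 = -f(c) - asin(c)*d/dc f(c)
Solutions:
 f(c) = C1*exp(-Integral(1/asin(c), c))


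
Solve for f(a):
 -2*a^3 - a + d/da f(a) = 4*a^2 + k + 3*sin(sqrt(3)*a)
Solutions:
 f(a) = C1 + a^4/2 + 4*a^3/3 + a^2/2 + a*k - sqrt(3)*cos(sqrt(3)*a)


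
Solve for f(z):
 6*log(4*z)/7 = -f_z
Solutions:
 f(z) = C1 - 6*z*log(z)/7 - 12*z*log(2)/7 + 6*z/7


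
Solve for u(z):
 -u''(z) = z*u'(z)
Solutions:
 u(z) = C1 + C2*erf(sqrt(2)*z/2)


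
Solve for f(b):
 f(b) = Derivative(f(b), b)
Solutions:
 f(b) = C1*exp(b)


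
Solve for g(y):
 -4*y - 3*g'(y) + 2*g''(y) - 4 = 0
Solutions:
 g(y) = C1 + C2*exp(3*y/2) - 2*y^2/3 - 20*y/9


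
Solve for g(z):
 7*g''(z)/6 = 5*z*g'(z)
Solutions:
 g(z) = C1 + C2*erfi(sqrt(105)*z/7)


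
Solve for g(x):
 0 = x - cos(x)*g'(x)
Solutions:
 g(x) = C1 + Integral(x/cos(x), x)


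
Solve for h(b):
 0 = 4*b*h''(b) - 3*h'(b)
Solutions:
 h(b) = C1 + C2*b^(7/4)


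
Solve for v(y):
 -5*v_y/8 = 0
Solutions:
 v(y) = C1


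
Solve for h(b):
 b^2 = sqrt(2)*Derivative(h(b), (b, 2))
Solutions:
 h(b) = C1 + C2*b + sqrt(2)*b^4/24


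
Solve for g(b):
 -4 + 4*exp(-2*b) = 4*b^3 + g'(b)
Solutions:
 g(b) = C1 - b^4 - 4*b - 2*exp(-2*b)


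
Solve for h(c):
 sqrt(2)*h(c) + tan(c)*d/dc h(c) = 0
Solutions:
 h(c) = C1/sin(c)^(sqrt(2))


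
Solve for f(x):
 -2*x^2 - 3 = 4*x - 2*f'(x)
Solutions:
 f(x) = C1 + x^3/3 + x^2 + 3*x/2


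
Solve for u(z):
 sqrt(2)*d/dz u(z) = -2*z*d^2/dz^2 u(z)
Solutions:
 u(z) = C1 + C2*z^(1 - sqrt(2)/2)


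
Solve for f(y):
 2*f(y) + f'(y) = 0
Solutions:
 f(y) = C1*exp(-2*y)


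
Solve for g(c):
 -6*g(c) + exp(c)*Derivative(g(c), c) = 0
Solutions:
 g(c) = C1*exp(-6*exp(-c))


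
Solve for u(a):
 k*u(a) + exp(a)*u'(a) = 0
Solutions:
 u(a) = C1*exp(k*exp(-a))


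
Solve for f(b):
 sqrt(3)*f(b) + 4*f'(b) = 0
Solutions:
 f(b) = C1*exp(-sqrt(3)*b/4)


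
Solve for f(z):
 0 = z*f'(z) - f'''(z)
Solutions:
 f(z) = C1 + Integral(C2*airyai(z) + C3*airybi(z), z)


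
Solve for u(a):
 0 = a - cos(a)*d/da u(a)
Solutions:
 u(a) = C1 + Integral(a/cos(a), a)


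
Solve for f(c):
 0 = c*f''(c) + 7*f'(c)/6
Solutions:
 f(c) = C1 + C2/c^(1/6)


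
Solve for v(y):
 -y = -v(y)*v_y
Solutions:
 v(y) = -sqrt(C1 + y^2)
 v(y) = sqrt(C1 + y^2)


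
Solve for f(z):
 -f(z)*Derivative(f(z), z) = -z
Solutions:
 f(z) = -sqrt(C1 + z^2)
 f(z) = sqrt(C1 + z^2)


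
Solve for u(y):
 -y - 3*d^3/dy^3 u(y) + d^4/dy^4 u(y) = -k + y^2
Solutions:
 u(y) = C1 + C2*y + C3*y^2 + C4*exp(3*y) - y^5/180 - 5*y^4/216 + y^3*(9*k - 5)/162


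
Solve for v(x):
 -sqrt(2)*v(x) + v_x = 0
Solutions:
 v(x) = C1*exp(sqrt(2)*x)


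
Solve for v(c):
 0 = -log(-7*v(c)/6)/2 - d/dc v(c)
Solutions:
 2*Integral(1/(log(-_y) - log(6) + log(7)), (_y, v(c))) = C1 - c


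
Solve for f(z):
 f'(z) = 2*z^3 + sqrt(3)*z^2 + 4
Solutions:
 f(z) = C1 + z^4/2 + sqrt(3)*z^3/3 + 4*z


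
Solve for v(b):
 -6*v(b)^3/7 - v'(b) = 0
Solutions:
 v(b) = -sqrt(14)*sqrt(-1/(C1 - 6*b))/2
 v(b) = sqrt(14)*sqrt(-1/(C1 - 6*b))/2


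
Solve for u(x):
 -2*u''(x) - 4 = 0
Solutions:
 u(x) = C1 + C2*x - x^2


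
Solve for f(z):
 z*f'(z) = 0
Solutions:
 f(z) = C1


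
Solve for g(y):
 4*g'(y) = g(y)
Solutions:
 g(y) = C1*exp(y/4)


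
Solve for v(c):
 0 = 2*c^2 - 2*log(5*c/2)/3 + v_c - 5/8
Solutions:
 v(c) = C1 - 2*c^3/3 + 2*c*log(c)/3 - 2*c*log(2)/3 - c/24 + 2*c*log(5)/3


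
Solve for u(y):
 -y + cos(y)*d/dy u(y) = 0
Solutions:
 u(y) = C1 + Integral(y/cos(y), y)


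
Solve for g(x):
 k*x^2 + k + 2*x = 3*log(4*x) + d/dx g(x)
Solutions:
 g(x) = C1 + k*x^3/3 + k*x + x^2 - 3*x*log(x) - x*log(64) + 3*x


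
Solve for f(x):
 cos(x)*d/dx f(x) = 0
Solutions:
 f(x) = C1


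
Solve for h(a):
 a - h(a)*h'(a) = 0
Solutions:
 h(a) = -sqrt(C1 + a^2)
 h(a) = sqrt(C1 + a^2)


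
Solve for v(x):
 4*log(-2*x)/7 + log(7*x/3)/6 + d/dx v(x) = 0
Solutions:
 v(x) = C1 - 31*x*log(x)/42 + x*(-24*log(2) - 7*log(7) + 7*log(3) + 31 - 24*I*pi)/42


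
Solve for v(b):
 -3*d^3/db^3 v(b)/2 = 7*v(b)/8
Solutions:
 v(b) = C3*exp(b*(-126^(1/3) + 3*14^(1/3)*3^(2/3))/24)*sin(14^(1/3)*3^(1/6)*b/4) + C4*exp(b*(-126^(1/3) + 3*14^(1/3)*3^(2/3))/24)*cos(14^(1/3)*3^(1/6)*b/4) + C5*exp(-b*(126^(1/3) + 3*14^(1/3)*3^(2/3))/24) + (C1*sin(14^(1/3)*3^(1/6)*b/4) + C2*cos(14^(1/3)*3^(1/6)*b/4))*exp(126^(1/3)*b/12)


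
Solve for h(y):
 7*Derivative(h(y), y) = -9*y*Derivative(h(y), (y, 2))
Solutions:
 h(y) = C1 + C2*y^(2/9)


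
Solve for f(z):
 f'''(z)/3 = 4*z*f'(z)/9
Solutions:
 f(z) = C1 + Integral(C2*airyai(6^(2/3)*z/3) + C3*airybi(6^(2/3)*z/3), z)


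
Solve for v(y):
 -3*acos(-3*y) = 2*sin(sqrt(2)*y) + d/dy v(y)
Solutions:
 v(y) = C1 - 3*y*acos(-3*y) - sqrt(1 - 9*y^2) + sqrt(2)*cos(sqrt(2)*y)


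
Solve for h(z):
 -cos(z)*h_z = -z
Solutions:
 h(z) = C1 + Integral(z/cos(z), z)


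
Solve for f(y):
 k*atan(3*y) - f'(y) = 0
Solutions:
 f(y) = C1 + k*(y*atan(3*y) - log(9*y^2 + 1)/6)


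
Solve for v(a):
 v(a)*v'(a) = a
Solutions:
 v(a) = -sqrt(C1 + a^2)
 v(a) = sqrt(C1 + a^2)


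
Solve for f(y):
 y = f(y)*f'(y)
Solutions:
 f(y) = -sqrt(C1 + y^2)
 f(y) = sqrt(C1 + y^2)


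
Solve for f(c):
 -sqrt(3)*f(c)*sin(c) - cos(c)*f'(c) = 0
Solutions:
 f(c) = C1*cos(c)^(sqrt(3))
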